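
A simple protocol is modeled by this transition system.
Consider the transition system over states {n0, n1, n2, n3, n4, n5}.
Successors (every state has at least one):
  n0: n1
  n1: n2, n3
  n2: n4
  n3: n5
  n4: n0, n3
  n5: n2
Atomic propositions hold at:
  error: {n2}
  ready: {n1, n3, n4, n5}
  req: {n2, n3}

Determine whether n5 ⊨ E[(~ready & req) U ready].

Yes

Sat(~ready) = {n0, n2}
Sat(~ready & req) = {n2}
E[(~ready & req) U ready]: least fixpoint, start Z0 = Sat(ready) = {n1, n3, n4, n5}, add states in Sat(~ready & req) with some successor in Z. Z1 = {n1, n2, n3, n4, n5}; fixed.
Sat(E[(~ready & req) U ready]) = {n1, n2, n3, n4, n5}
n5 ∈ Sat(E[(~ready & req) U ready]) = {n1, n2, n3, n4, n5}, so the formula holds at n5.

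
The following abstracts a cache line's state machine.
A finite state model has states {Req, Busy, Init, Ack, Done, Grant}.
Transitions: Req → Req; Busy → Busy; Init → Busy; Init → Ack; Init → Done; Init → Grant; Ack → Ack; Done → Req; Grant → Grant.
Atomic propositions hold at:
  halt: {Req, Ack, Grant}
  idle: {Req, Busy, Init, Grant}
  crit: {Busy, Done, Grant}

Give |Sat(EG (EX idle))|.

Sat(EX idle) = {s : some successor in {Req, Busy, Init, Grant}} = {Req, Busy, Init, Done, Grant}
EG (EX idle): greatest fixpoint, start Z0 = {Req, Busy, Init, Done, Grant}, keep only states in Sat with some successor in Z. Already a fixed point.
Sat(EG (EX idle)) = {Req, Busy, Init, Done, Grant}
|Sat(EG (EX idle))| = |{Req, Busy, Init, Done, Grant}| = 5.

5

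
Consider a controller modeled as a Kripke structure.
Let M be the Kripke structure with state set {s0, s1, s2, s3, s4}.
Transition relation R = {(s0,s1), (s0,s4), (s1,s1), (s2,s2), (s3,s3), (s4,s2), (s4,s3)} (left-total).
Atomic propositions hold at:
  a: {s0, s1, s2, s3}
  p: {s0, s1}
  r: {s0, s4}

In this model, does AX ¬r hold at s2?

Sat(¬r) = {s1, s2, s3}
Sat(AX ¬r) = {s : every successor in {s1, s2, s3}} = {s1, s2, s3, s4}
s2 ∈ Sat(AX ¬r) = {s1, s2, s3, s4}, so the formula holds at s2.

Yes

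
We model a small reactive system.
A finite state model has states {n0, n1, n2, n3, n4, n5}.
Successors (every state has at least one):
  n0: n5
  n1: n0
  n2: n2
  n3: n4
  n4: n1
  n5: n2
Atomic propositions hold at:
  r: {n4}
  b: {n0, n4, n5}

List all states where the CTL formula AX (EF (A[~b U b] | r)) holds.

Sat(~b) = {n1, n2, n3}
A[~b U b]: least fixpoint, start Z0 = Sat(b) = {n0, n4, n5}, add states in Sat(~b) with every successor in Z. Z1 = {n0, n1, n3, n4, n5}; fixed.
Sat(A[~b U b]) = {n0, n1, n3, n4, n5}
Sat(A[~b U b] | r) = {n0, n1, n3, n4, n5}
EF (A[~b U b] | r): least fixpoint, start Z0 = {n0, n1, n3, n4, n5}, add states with some successor in Z. Already a fixed point.
Sat(EF (A[~b U b] | r)) = {n0, n1, n3, n4, n5}
Sat(AX (EF (A[~b U b] | r))) = {s : every successor in {n0, n1, n3, n4, n5}} = {n0, n1, n3, n4}

{n0, n1, n3, n4}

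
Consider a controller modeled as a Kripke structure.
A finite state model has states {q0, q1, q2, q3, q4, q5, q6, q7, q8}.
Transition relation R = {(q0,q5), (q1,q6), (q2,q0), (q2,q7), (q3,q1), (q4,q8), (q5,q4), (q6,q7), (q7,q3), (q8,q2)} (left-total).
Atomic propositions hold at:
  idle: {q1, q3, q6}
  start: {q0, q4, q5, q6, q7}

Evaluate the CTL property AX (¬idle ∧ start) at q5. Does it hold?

Yes

Sat(¬idle) = {q0, q2, q4, q5, q7, q8}
Sat(¬idle ∧ start) = {q0, q4, q5, q7}
Sat(AX (¬idle ∧ start)) = {s : every successor in {q0, q4, q5, q7}} = {q0, q2, q5, q6}
q5 ∈ Sat(AX (¬idle ∧ start)) = {q0, q2, q5, q6}, so the formula holds at q5.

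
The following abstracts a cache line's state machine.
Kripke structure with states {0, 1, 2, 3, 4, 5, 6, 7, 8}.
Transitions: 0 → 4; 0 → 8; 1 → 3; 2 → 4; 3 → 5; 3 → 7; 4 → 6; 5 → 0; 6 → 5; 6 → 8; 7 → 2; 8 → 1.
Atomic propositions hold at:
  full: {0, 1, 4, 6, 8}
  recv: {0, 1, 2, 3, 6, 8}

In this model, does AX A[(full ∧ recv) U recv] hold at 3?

Sat(full ∧ recv) = {0, 1, 6, 8}
A[(full ∧ recv) U recv]: least fixpoint, start Z0 = Sat(recv) = {0, 1, 2, 3, 6, 8}, add states in Sat(full ∧ recv) with every successor in Z. Already a fixed point.
Sat(A[(full ∧ recv) U recv]) = {0, 1, 2, 3, 6, 8}
Sat(AX A[(full ∧ recv) U recv]) = {s : every successor in {0, 1, 2, 3, 6, 8}} = {1, 4, 5, 7, 8}
3 ∉ Sat(AX A[(full ∧ recv) U recv]) = {1, 4, 5, 7, 8}, so the formula does not hold at 3.

No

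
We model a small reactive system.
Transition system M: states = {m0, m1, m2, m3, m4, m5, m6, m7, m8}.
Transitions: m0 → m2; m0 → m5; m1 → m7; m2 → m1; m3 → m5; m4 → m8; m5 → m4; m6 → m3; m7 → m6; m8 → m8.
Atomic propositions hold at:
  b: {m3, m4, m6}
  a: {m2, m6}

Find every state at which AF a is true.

AF a: least fixpoint, start Z0 = {m2, m6}, add states with every successor in Z. Z1 = {m2, m6, m7}; Z2 = {m1, m2, m6, m7}; fixed.
Sat(AF a) = {m1, m2, m6, m7}

{m1, m2, m6, m7}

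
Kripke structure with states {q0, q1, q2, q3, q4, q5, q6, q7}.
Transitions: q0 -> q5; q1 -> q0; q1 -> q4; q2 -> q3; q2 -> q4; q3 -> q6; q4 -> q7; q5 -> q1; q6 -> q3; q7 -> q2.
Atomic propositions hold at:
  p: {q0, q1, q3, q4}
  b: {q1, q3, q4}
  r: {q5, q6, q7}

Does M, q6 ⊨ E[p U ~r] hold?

No

Sat(~r) = {q0, q1, q2, q3, q4}
E[p U ~r]: least fixpoint, start Z0 = Sat(~r) = {q0, q1, q2, q3, q4}, add states in Sat(p) with some successor in Z. Already a fixed point.
Sat(E[p U ~r]) = {q0, q1, q2, q3, q4}
q6 ∉ Sat(E[p U ~r]) = {q0, q1, q2, q3, q4}, so the formula does not hold at q6.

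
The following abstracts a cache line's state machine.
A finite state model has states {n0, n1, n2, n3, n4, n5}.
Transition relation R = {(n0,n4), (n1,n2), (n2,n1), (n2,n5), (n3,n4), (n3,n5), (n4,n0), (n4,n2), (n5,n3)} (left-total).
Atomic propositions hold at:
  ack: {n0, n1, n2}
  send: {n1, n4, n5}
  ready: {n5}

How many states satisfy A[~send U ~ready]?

Sat(~send) = {n0, n2, n3}
Sat(~ready) = {n0, n1, n2, n3, n4}
A[~send U ~ready]: least fixpoint, start Z0 = Sat(~ready) = {n0, n1, n2, n3, n4}, add states in Sat(~send) with every successor in Z. Already a fixed point.
Sat(A[~send U ~ready]) = {n0, n1, n2, n3, n4}
|Sat(A[~send U ~ready])| = |{n0, n1, n2, n3, n4}| = 5.

5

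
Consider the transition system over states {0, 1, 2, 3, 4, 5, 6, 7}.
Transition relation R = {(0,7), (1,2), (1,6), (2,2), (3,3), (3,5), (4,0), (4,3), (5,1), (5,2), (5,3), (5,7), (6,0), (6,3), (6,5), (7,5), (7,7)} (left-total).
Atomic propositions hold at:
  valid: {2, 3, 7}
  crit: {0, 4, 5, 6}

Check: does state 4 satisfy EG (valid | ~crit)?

No

Sat(~crit) = {1, 2, 3, 7}
Sat(valid | ~crit) = {1, 2, 3, 7}
EG (valid | ~crit): greatest fixpoint, start Z0 = {1, 2, 3, 7}, keep only states in Sat with some successor in Z. Already a fixed point.
Sat(EG (valid | ~crit)) = {1, 2, 3, 7}
4 ∉ Sat(EG (valid | ~crit)) = {1, 2, 3, 7}, so the formula does not hold at 4.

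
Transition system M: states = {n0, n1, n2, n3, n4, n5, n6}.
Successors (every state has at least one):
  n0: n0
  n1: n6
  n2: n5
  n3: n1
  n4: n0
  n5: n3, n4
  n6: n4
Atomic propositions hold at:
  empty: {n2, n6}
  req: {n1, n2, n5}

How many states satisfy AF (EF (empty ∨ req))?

5

Sat(empty ∨ req) = {n1, n2, n5, n6}
EF (empty ∨ req): least fixpoint, start Z0 = {n1, n2, n5, n6}, add states with some successor in Z. Z1 = {n1, n2, n3, n5, n6}; fixed.
Sat(EF (empty ∨ req)) = {n1, n2, n3, n5, n6}
AF (EF (empty ∨ req)): least fixpoint, start Z0 = {n1, n2, n3, n5, n6}, add states with every successor in Z. Already a fixed point.
Sat(AF (EF (empty ∨ req))) = {n1, n2, n3, n5, n6}
|Sat(AF (EF (empty ∨ req)))| = |{n1, n2, n3, n5, n6}| = 5.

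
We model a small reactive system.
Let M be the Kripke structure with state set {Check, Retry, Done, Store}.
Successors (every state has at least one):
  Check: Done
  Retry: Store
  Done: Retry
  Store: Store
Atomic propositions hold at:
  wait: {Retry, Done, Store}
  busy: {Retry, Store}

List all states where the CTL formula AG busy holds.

AG busy: greatest fixpoint, start Z0 = {Retry, Store}, keep only states in Sat with every successor in Z. Already a fixed point.
Sat(AG busy) = {Retry, Store}

{Retry, Store}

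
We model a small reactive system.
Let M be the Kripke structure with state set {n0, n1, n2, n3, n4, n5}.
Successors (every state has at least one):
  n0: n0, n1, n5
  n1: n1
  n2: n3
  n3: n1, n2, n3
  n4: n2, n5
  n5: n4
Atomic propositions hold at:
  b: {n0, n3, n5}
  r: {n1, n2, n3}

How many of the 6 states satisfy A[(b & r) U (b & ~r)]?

2

Sat(b & r) = {n3}
Sat(~r) = {n0, n4, n5}
Sat(b & ~r) = {n0, n5}
A[(b & r) U (b & ~r)]: least fixpoint, start Z0 = Sat((b & ~r)) = {n0, n5}, add states in Sat(b & r) with every successor in Z. Already a fixed point.
Sat(A[(b & r) U (b & ~r)]) = {n0, n5}
|Sat(A[(b & r) U (b & ~r)])| = |{n0, n5}| = 2.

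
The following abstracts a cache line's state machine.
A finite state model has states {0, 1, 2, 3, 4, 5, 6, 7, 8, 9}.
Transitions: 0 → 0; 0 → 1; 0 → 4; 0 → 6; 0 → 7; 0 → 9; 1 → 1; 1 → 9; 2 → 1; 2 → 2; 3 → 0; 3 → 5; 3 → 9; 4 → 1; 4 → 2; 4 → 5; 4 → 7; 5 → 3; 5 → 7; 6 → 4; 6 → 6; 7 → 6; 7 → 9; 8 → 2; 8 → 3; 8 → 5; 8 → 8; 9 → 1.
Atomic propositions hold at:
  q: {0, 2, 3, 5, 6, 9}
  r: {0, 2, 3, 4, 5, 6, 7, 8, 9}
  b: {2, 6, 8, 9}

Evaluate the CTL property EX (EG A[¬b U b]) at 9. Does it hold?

No

Sat(¬b) = {0, 1, 3, 4, 5, 7}
A[¬b U b]: least fixpoint, start Z0 = Sat(b) = {2, 6, 8, 9}, add states in Sat(¬b) with every successor in Z. Z1 = {2, 6, 7, 8, 9}; fixed.
Sat(A[¬b U b]) = {2, 6, 7, 8, 9}
EG A[¬b U b]: greatest fixpoint, start Z0 = {2, 6, 7, 8, 9}, keep only states in Sat with some successor in Z. Z1 = {2, 6, 7, 8}; fixed.
Sat(EG A[¬b U b]) = {2, 6, 7, 8}
Sat(EX (EG A[¬b U b])) = {s : some successor in {2, 6, 7, 8}} = {0, 2, 4, 5, 6, 7, 8}
9 ∉ Sat(EX (EG A[¬b U b])) = {0, 2, 4, 5, 6, 7, 8}, so the formula does not hold at 9.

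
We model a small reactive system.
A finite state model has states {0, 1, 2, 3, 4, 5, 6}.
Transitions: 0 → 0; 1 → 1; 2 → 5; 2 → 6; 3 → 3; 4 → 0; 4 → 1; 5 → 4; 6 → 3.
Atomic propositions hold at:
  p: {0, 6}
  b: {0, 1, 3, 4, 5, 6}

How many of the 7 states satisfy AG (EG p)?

1

EG p: greatest fixpoint, start Z0 = {0, 6}, keep only states in Sat with some successor in Z. Z1 = {0}; fixed.
Sat(EG p) = {0}
AG (EG p): greatest fixpoint, start Z0 = {0}, keep only states in Sat with every successor in Z. Already a fixed point.
Sat(AG (EG p)) = {0}
|Sat(AG (EG p))| = |{0}| = 1.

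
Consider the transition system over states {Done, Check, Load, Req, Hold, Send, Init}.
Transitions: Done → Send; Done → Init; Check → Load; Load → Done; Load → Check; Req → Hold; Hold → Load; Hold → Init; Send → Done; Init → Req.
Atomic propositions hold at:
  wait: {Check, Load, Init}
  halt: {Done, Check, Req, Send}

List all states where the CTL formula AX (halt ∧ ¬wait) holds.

Sat(¬wait) = {Done, Req, Hold, Send}
Sat(halt ∧ ¬wait) = {Done, Req, Send}
Sat(AX (halt ∧ ¬wait)) = {s : every successor in {Done, Req, Send}} = {Send, Init}

{Send, Init}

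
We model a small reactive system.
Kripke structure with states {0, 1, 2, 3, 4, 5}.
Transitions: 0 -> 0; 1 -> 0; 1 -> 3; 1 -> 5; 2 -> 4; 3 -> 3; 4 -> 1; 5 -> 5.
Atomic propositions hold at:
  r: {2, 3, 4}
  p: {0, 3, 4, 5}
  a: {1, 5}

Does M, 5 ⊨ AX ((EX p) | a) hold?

Sat(EX p) = {s : some successor in {0, 3, 4, 5}} = {0, 1, 2, 3, 5}
Sat((EX p) | a) = {0, 1, 2, 3, 5}
Sat(AX ((EX p) | a)) = {s : every successor in {0, 1, 2, 3, 5}} = {0, 1, 3, 4, 5}
5 ∈ Sat(AX ((EX p) | a)) = {0, 1, 3, 4, 5}, so the formula holds at 5.

Yes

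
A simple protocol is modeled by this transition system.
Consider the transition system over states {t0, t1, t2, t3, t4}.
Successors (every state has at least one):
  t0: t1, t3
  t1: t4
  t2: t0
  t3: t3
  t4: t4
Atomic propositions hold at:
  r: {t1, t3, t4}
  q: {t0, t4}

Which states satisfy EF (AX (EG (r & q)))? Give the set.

Sat(r & q) = {t4}
EG (r & q): greatest fixpoint, start Z0 = {t4}, keep only states in Sat with some successor in Z. Already a fixed point.
Sat(EG (r & q)) = {t4}
Sat(AX (EG (r & q))) = {s : every successor in {t4}} = {t1, t4}
EF (AX (EG (r & q))): least fixpoint, start Z0 = {t1, t4}, add states with some successor in Z. Z1 = {t0, t1, t4}; Z2 = {t0, t1, t2, t4}; fixed.
Sat(EF (AX (EG (r & q)))) = {t0, t1, t2, t4}

{t0, t1, t2, t4}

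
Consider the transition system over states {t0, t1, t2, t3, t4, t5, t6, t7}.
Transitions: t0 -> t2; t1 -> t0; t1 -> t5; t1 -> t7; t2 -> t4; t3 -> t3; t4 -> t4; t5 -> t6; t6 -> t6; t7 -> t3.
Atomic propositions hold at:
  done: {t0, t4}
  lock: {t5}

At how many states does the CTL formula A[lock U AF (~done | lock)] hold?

7

Sat(~done) = {t1, t2, t3, t5, t6, t7}
Sat(~done | lock) = {t1, t2, t3, t5, t6, t7}
AF (~done | lock): least fixpoint, start Z0 = {t1, t2, t3, t5, t6, t7}, add states with every successor in Z. Z1 = {t0, t1, t2, t3, t5, t6, t7}; fixed.
Sat(AF (~done | lock)) = {t0, t1, t2, t3, t5, t6, t7}
A[lock U AF (~done | lock)]: least fixpoint, start Z0 = Sat(AF (~done | lock)) = {t0, t1, t2, t3, t5, t6, t7}, add states in Sat(lock) with every successor in Z. Already a fixed point.
Sat(A[lock U AF (~done | lock)]) = {t0, t1, t2, t3, t5, t6, t7}
|Sat(A[lock U AF (~done | lock)])| = |{t0, t1, t2, t3, t5, t6, t7}| = 7.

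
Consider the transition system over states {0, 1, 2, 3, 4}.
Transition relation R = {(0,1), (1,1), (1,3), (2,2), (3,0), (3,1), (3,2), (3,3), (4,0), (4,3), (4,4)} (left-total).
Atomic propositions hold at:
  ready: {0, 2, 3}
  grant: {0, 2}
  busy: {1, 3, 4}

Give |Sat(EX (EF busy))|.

4

EF busy: least fixpoint, start Z0 = {1, 3, 4}, add states with some successor in Z. Z1 = {0, 1, 3, 4}; fixed.
Sat(EF busy) = {0, 1, 3, 4}
Sat(EX (EF busy)) = {s : some successor in {0, 1, 3, 4}} = {0, 1, 3, 4}
|Sat(EX (EF busy))| = |{0, 1, 3, 4}| = 4.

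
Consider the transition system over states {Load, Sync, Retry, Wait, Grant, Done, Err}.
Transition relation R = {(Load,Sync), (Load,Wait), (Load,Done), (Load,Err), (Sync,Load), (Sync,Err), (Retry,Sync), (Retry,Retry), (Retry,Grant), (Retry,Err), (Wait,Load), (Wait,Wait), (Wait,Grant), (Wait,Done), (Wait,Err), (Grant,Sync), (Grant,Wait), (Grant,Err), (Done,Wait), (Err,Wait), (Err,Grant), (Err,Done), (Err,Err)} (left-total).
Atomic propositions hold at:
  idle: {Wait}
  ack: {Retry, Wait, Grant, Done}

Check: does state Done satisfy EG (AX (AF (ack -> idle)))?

Sat(ack -> idle) = {Load, Sync, Wait, Err}
AF (ack -> idle): least fixpoint, start Z0 = {Load, Sync, Wait, Err}, add states with every successor in Z. Z1 = {Load, Sync, Wait, Grant, Done, Err}; fixed.
Sat(AF (ack -> idle)) = {Load, Sync, Wait, Grant, Done, Err}
Sat(AX (AF (ack -> idle))) = {s : every successor in {Load, Sync, Wait, Grant, Done, Err}} = {Load, Sync, Wait, Grant, Done, Err}
EG (AX (AF (ack -> idle))): greatest fixpoint, start Z0 = {Load, Sync, Wait, Grant, Done, Err}, keep only states in Sat with some successor in Z. Already a fixed point.
Sat(EG (AX (AF (ack -> idle)))) = {Load, Sync, Wait, Grant, Done, Err}
Done ∈ Sat(EG (AX (AF (ack -> idle)))) = {Load, Sync, Wait, Grant, Done, Err}, so the formula holds at Done.

Yes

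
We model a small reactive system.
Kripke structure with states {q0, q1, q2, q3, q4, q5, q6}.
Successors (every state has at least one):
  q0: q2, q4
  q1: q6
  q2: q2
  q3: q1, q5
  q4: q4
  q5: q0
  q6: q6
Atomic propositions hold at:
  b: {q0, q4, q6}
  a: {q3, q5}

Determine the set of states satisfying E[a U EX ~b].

Sat(~b) = {q1, q2, q3, q5}
Sat(EX ~b) = {s : some successor in {q1, q2, q3, q5}} = {q0, q2, q3}
E[a U EX ~b]: least fixpoint, start Z0 = Sat(EX ~b) = {q0, q2, q3}, add states in Sat(a) with some successor in Z. Z1 = {q0, q2, q3, q5}; fixed.
Sat(E[a U EX ~b]) = {q0, q2, q3, q5}

{q0, q2, q3, q5}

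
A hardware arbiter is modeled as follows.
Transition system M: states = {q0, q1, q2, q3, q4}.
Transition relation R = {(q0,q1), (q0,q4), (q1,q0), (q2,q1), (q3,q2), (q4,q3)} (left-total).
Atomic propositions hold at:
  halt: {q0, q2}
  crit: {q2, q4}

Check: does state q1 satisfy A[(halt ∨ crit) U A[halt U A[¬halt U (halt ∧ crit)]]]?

No

Sat(halt ∨ crit) = {q0, q2, q4}
Sat(¬halt) = {q1, q3, q4}
Sat(halt ∧ crit) = {q2}
A[¬halt U (halt ∧ crit)]: least fixpoint, start Z0 = Sat((halt ∧ crit)) = {q2}, add states in Sat(¬halt) with every successor in Z. Z1 = {q2, q3}; Z2 = {q2, q3, q4}; fixed.
Sat(A[¬halt U (halt ∧ crit)]) = {q2, q3, q4}
A[halt U A[¬halt U (halt ∧ crit)]]: least fixpoint, start Z0 = Sat(A[¬halt U (halt ∧ crit)]) = {q2, q3, q4}, add states in Sat(halt) with every successor in Z. Already a fixed point.
Sat(A[halt U A[¬halt U (halt ∧ crit)]]) = {q2, q3, q4}
A[(halt ∨ crit) U A[halt U A[¬halt U (halt ∧ crit)]]]: least fixpoint, start Z0 = Sat(A[halt U A[¬halt U (halt ∧ crit)]]) = {q2, q3, q4}, add states in Sat(halt ∨ crit) with every successor in Z. Already a fixed point.
Sat(A[(halt ∨ crit) U A[halt U A[¬halt U (halt ∧ crit)]]]) = {q2, q3, q4}
q1 ∉ Sat(A[(halt ∨ crit) U A[halt U A[¬halt U (halt ∧ crit)]]]) = {q2, q3, q4}, so the formula does not hold at q1.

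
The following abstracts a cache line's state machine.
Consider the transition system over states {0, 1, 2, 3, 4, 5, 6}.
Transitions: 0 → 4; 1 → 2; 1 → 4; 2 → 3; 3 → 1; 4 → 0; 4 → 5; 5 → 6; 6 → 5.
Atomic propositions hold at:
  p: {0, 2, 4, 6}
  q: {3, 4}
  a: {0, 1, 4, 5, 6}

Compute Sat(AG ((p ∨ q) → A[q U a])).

Sat(p ∨ q) = {0, 2, 3, 4, 6}
A[q U a]: least fixpoint, start Z0 = Sat(a) = {0, 1, 4, 5, 6}, add states in Sat(q) with every successor in Z. Z1 = {0, 1, 3, 4, 5, 6}; fixed.
Sat(A[q U a]) = {0, 1, 3, 4, 5, 6}
Sat((p ∨ q) → A[q U a]) = {0, 1, 3, 4, 5, 6}
AG ((p ∨ q) → A[q U a]): greatest fixpoint, start Z0 = {0, 1, 3, 4, 5, 6}, keep only states in Sat with every successor in Z. Z1 = {0, 3, 4, 5, 6}; Z2 = {0, 4, 5, 6}; fixed.
Sat(AG ((p ∨ q) → A[q U a])) = {0, 4, 5, 6}

{0, 4, 5, 6}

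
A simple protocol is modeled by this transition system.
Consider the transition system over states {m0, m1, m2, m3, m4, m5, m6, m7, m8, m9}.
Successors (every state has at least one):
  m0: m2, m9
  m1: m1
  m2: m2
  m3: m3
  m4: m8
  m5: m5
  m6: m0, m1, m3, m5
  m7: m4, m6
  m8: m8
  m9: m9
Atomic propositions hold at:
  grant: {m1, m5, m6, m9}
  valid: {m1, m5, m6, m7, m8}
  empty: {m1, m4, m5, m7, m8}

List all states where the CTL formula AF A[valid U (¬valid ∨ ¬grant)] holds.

{m0, m2, m3, m4, m7, m8, m9}

Sat(¬valid) = {m0, m2, m3, m4, m9}
Sat(¬grant) = {m0, m2, m3, m4, m7, m8}
Sat(¬valid ∨ ¬grant) = {m0, m2, m3, m4, m7, m8, m9}
A[valid U (¬valid ∨ ¬grant)]: least fixpoint, start Z0 = Sat((¬valid ∨ ¬grant)) = {m0, m2, m3, m4, m7, m8, m9}, add states in Sat(valid) with every successor in Z. Already a fixed point.
Sat(A[valid U (¬valid ∨ ¬grant)]) = {m0, m2, m3, m4, m7, m8, m9}
AF A[valid U (¬valid ∨ ¬grant)]: least fixpoint, start Z0 = {m0, m2, m3, m4, m7, m8, m9}, add states with every successor in Z. Already a fixed point.
Sat(AF A[valid U (¬valid ∨ ¬grant)]) = {m0, m2, m3, m4, m7, m8, m9}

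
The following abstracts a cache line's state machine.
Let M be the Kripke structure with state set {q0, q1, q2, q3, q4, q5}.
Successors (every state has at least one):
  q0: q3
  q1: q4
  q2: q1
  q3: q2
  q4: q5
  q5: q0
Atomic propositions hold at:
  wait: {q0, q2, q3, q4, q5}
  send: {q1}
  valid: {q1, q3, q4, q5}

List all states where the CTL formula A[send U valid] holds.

A[send U valid]: least fixpoint, start Z0 = Sat(valid) = {q1, q3, q4, q5}, add states in Sat(send) with every successor in Z. Already a fixed point.
Sat(A[send U valid]) = {q1, q3, q4, q5}

{q1, q3, q4, q5}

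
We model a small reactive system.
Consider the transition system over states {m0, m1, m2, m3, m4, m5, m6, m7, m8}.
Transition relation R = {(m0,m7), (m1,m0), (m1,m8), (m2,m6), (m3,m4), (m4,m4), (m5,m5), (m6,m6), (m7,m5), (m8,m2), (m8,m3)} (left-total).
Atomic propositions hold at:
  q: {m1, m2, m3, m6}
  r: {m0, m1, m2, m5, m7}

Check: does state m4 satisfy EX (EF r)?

No

EF r: least fixpoint, start Z0 = {m0, m1, m2, m5, m7}, add states with some successor in Z. Z1 = {m0, m1, m2, m5, m7, m8}; fixed.
Sat(EF r) = {m0, m1, m2, m5, m7, m8}
Sat(EX (EF r)) = {s : some successor in {m0, m1, m2, m5, m7, m8}} = {m0, m1, m5, m7, m8}
m4 ∉ Sat(EX (EF r)) = {m0, m1, m5, m7, m8}, so the formula does not hold at m4.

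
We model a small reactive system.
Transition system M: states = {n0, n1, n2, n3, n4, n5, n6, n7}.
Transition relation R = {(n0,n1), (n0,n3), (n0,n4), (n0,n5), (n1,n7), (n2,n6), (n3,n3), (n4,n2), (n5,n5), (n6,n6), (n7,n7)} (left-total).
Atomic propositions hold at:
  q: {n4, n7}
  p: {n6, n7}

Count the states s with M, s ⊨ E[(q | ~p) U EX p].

Sat(~p) = {n0, n1, n2, n3, n4, n5}
Sat(q | ~p) = {n0, n1, n2, n3, n4, n5, n7}
Sat(EX p) = {s : some successor in {n6, n7}} = {n1, n2, n6, n7}
E[(q | ~p) U EX p]: least fixpoint, start Z0 = Sat(EX p) = {n1, n2, n6, n7}, add states in Sat(q | ~p) with some successor in Z. Z1 = {n0, n1, n2, n4, n6, n7}; fixed.
Sat(E[(q | ~p) U EX p]) = {n0, n1, n2, n4, n6, n7}
|Sat(E[(q | ~p) U EX p])| = |{n0, n1, n2, n4, n6, n7}| = 6.

6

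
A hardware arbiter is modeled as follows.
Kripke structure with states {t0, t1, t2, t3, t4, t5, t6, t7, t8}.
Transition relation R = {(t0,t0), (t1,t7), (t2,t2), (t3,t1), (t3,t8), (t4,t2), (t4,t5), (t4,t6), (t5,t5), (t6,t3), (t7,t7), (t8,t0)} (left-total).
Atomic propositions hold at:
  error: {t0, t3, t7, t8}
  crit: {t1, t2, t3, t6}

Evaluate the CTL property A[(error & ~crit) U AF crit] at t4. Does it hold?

No

Sat(~crit) = {t0, t4, t5, t7, t8}
Sat(error & ~crit) = {t0, t7, t8}
AF crit: least fixpoint, start Z0 = {t1, t2, t3, t6}, add states with every successor in Z. Already a fixed point.
Sat(AF crit) = {t1, t2, t3, t6}
A[(error & ~crit) U AF crit]: least fixpoint, start Z0 = Sat(AF crit) = {t1, t2, t3, t6}, add states in Sat(error & ~crit) with every successor in Z. Already a fixed point.
Sat(A[(error & ~crit) U AF crit]) = {t1, t2, t3, t6}
t4 ∉ Sat(A[(error & ~crit) U AF crit]) = {t1, t2, t3, t6}, so the formula does not hold at t4.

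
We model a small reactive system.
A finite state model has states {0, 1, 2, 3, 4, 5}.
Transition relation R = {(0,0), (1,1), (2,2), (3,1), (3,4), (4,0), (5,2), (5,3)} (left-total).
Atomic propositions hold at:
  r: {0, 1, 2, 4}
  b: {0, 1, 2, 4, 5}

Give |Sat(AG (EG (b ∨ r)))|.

4

Sat(b ∨ r) = {0, 1, 2, 4, 5}
EG (b ∨ r): greatest fixpoint, start Z0 = {0, 1, 2, 4, 5}, keep only states in Sat with some successor in Z. Already a fixed point.
Sat(EG (b ∨ r)) = {0, 1, 2, 4, 5}
AG (EG (b ∨ r)): greatest fixpoint, start Z0 = {0, 1, 2, 4, 5}, keep only states in Sat with every successor in Z. Z1 = {0, 1, 2, 4}; fixed.
Sat(AG (EG (b ∨ r))) = {0, 1, 2, 4}
|Sat(AG (EG (b ∨ r)))| = |{0, 1, 2, 4}| = 4.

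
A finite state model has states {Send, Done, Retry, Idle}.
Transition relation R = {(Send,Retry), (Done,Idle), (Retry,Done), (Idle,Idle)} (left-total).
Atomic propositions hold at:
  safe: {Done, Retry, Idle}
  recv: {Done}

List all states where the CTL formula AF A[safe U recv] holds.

{Send, Done, Retry}

A[safe U recv]: least fixpoint, start Z0 = Sat(recv) = {Done}, add states in Sat(safe) with every successor in Z. Z1 = {Done, Retry}; fixed.
Sat(A[safe U recv]) = {Done, Retry}
AF A[safe U recv]: least fixpoint, start Z0 = {Done, Retry}, add states with every successor in Z. Z1 = {Send, Done, Retry}; fixed.
Sat(AF A[safe U recv]) = {Send, Done, Retry}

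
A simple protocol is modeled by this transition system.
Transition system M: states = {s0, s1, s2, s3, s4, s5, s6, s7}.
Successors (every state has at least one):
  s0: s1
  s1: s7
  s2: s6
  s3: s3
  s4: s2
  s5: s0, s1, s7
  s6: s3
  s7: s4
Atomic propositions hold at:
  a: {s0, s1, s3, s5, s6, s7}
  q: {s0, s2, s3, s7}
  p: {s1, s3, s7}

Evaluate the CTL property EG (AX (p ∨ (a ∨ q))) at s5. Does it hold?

No

Sat(a ∨ q) = {s0, s1, s2, s3, s5, s6, s7}
Sat(p ∨ (a ∨ q)) = {s0, s1, s2, s3, s5, s6, s7}
Sat(AX (p ∨ (a ∨ q))) = {s : every successor in {s0, s1, s2, s3, s5, s6, s7}} = {s0, s1, s2, s3, s4, s5, s6}
EG (AX (p ∨ (a ∨ q))): greatest fixpoint, start Z0 = {s0, s1, s2, s3, s4, s5, s6}, keep only states in Sat with some successor in Z. Z1 = {s0, s2, s3, s4, s5, s6}; Z2 = {s2, s3, s4, s5, s6}; Z3 = {s2, s3, s4, s6}; fixed.
Sat(EG (AX (p ∨ (a ∨ q)))) = {s2, s3, s4, s6}
s5 ∉ Sat(EG (AX (p ∨ (a ∨ q)))) = {s2, s3, s4, s6}, so the formula does not hold at s5.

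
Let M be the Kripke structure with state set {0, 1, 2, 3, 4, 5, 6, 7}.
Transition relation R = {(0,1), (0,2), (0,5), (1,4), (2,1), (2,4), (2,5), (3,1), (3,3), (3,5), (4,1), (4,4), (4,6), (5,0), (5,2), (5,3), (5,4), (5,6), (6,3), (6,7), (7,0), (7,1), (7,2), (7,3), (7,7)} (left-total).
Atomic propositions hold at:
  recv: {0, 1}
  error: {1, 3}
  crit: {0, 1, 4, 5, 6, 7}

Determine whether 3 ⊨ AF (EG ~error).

Sat(~error) = {0, 2, 4, 5, 6, 7}
EG ~error: greatest fixpoint, start Z0 = {0, 2, 4, 5, 6, 7}, keep only states in Sat with some successor in Z. Already a fixed point.
Sat(EG ~error) = {0, 2, 4, 5, 6, 7}
AF (EG ~error): least fixpoint, start Z0 = {0, 2, 4, 5, 6, 7}, add states with every successor in Z. Z1 = {0, 1, 2, 4, 5, 6, 7}; fixed.
Sat(AF (EG ~error)) = {0, 1, 2, 4, 5, 6, 7}
3 ∉ Sat(AF (EG ~error)) = {0, 1, 2, 4, 5, 6, 7}, so the formula does not hold at 3.

No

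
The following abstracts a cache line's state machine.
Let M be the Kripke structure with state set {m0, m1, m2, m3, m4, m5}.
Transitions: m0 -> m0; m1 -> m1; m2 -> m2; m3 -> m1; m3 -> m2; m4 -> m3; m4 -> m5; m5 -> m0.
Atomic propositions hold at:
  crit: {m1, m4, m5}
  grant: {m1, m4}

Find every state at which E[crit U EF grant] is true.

{m1, m3, m4}

EF grant: least fixpoint, start Z0 = {m1, m4}, add states with some successor in Z. Z1 = {m1, m3, m4}; fixed.
Sat(EF grant) = {m1, m3, m4}
E[crit U EF grant]: least fixpoint, start Z0 = Sat(EF grant) = {m1, m3, m4}, add states in Sat(crit) with some successor in Z. Already a fixed point.
Sat(E[crit U EF grant]) = {m1, m3, m4}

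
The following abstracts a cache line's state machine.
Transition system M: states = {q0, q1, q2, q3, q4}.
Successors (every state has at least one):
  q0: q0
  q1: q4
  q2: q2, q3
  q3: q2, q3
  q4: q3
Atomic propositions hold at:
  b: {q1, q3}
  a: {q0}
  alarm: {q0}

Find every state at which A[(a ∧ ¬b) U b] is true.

{q1, q3}

Sat(¬b) = {q0, q2, q4}
Sat(a ∧ ¬b) = {q0}
A[(a ∧ ¬b) U b]: least fixpoint, start Z0 = Sat(b) = {q1, q3}, add states in Sat(a ∧ ¬b) with every successor in Z. Already a fixed point.
Sat(A[(a ∧ ¬b) U b]) = {q1, q3}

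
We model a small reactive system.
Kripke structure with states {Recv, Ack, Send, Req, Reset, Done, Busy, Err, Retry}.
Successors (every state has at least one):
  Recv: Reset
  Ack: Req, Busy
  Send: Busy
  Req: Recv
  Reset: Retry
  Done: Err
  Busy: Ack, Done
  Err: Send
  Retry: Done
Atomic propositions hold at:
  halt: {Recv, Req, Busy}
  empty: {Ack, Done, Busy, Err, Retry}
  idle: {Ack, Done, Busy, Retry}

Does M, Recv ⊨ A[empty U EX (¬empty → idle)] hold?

No

Sat(¬empty) = {Recv, Send, Req, Reset}
Sat(¬empty → idle) = {Ack, Done, Busy, Err, Retry}
Sat(EX (¬empty → idle)) = {s : some successor in {Ack, Done, Busy, Err, Retry}} = {Ack, Send, Reset, Done, Busy, Retry}
A[empty U EX (¬empty → idle)]: least fixpoint, start Z0 = Sat(EX (¬empty → idle)) = {Ack, Send, Reset, Done, Busy, Retry}, add states in Sat(empty) with every successor in Z. Z1 = {Ack, Send, Reset, Done, Busy, Err, Retry}; fixed.
Sat(A[empty U EX (¬empty → idle)]) = {Ack, Send, Reset, Done, Busy, Err, Retry}
Recv ∉ Sat(A[empty U EX (¬empty → idle)]) = {Ack, Send, Reset, Done, Busy, Err, Retry}, so the formula does not hold at Recv.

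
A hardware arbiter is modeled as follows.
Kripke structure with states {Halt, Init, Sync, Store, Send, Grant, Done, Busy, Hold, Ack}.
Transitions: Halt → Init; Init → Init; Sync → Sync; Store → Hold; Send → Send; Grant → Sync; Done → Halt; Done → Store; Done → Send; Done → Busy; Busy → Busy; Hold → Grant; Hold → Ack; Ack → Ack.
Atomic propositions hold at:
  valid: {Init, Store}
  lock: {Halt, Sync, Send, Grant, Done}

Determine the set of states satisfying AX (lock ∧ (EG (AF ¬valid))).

{Sync, Send, Grant}

Sat(¬valid) = {Halt, Sync, Send, Grant, Done, Busy, Hold, Ack}
AF ¬valid: least fixpoint, start Z0 = {Halt, Sync, Send, Grant, Done, Busy, Hold, Ack}, add states with every successor in Z. Z1 = {Halt, Sync, Store, Send, Grant, Done, Busy, Hold, Ack}; fixed.
Sat(AF ¬valid) = {Halt, Sync, Store, Send, Grant, Done, Busy, Hold, Ack}
EG (AF ¬valid): greatest fixpoint, start Z0 = {Halt, Sync, Store, Send, Grant, Done, Busy, Hold, Ack}, keep only states in Sat with some successor in Z. Z1 = {Sync, Store, Send, Grant, Done, Busy, Hold, Ack}; fixed.
Sat(EG (AF ¬valid)) = {Sync, Store, Send, Grant, Done, Busy, Hold, Ack}
Sat(lock ∧ (EG (AF ¬valid))) = {Sync, Send, Grant, Done}
Sat(AX (lock ∧ (EG (AF ¬valid)))) = {s : every successor in {Sync, Send, Grant, Done}} = {Sync, Send, Grant}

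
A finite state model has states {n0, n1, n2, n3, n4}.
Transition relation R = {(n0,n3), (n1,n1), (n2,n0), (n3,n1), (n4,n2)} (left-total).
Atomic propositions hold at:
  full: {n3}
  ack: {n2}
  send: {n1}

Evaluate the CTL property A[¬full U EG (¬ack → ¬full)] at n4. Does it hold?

No

Sat(¬full) = {n0, n1, n2, n4}
Sat(¬ack) = {n0, n1, n3, n4}
Sat(¬ack → ¬full) = {n0, n1, n2, n4}
EG (¬ack → ¬full): greatest fixpoint, start Z0 = {n0, n1, n2, n4}, keep only states in Sat with some successor in Z. Z1 = {n1, n2, n4}; Z2 = {n1, n4}; Z3 = {n1}; fixed.
Sat(EG (¬ack → ¬full)) = {n1}
A[¬full U EG (¬ack → ¬full)]: least fixpoint, start Z0 = Sat(EG (¬ack → ¬full)) = {n1}, add states in Sat(¬full) with every successor in Z. Already a fixed point.
Sat(A[¬full U EG (¬ack → ¬full)]) = {n1}
n4 ∉ Sat(A[¬full U EG (¬ack → ¬full)]) = {n1}, so the formula does not hold at n4.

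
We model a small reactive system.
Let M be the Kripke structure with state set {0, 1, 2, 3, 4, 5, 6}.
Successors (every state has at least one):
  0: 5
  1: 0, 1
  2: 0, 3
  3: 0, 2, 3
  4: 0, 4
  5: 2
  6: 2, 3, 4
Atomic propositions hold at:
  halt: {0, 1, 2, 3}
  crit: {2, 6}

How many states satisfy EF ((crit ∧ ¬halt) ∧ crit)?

Sat(¬halt) = {4, 5, 6}
Sat(crit ∧ ¬halt) = {6}
Sat((crit ∧ ¬halt) ∧ crit) = {6}
EF ((crit ∧ ¬halt) ∧ crit): least fixpoint, start Z0 = {6}, add states with some successor in Z. Already a fixed point.
Sat(EF ((crit ∧ ¬halt) ∧ crit)) = {6}
|Sat(EF ((crit ∧ ¬halt) ∧ crit))| = |{6}| = 1.

1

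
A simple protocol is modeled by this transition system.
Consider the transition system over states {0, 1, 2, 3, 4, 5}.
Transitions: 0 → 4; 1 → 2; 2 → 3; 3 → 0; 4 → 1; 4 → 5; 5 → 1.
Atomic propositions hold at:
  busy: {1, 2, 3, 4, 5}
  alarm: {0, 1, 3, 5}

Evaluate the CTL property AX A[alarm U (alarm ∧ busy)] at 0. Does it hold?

Sat(alarm ∧ busy) = {1, 3, 5}
A[alarm U (alarm ∧ busy)]: least fixpoint, start Z0 = Sat((alarm ∧ busy)) = {1, 3, 5}, add states in Sat(alarm) with every successor in Z. Already a fixed point.
Sat(A[alarm U (alarm ∧ busy)]) = {1, 3, 5}
Sat(AX A[alarm U (alarm ∧ busy)]) = {s : every successor in {1, 3, 5}} = {2, 4, 5}
0 ∉ Sat(AX A[alarm U (alarm ∧ busy)]) = {2, 4, 5}, so the formula does not hold at 0.

No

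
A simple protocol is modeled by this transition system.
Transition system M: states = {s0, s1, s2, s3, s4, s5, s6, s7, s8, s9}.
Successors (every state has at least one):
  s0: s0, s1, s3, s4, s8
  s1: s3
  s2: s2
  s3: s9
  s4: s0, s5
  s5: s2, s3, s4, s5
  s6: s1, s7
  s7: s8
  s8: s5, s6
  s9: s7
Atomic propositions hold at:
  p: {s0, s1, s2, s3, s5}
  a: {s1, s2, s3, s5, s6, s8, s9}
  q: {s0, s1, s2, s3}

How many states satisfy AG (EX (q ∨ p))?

1

Sat(q ∨ p) = {s0, s1, s2, s3, s5}
Sat(EX (q ∨ p)) = {s : some successor in {s0, s1, s2, s3, s5}} = {s0, s1, s2, s4, s5, s6, s8}
AG (EX (q ∨ p)): greatest fixpoint, start Z0 = {s0, s1, s2, s4, s5, s6, s8}, keep only states in Sat with every successor in Z. Z1 = {s2, s4, s8}; Z2 = {s2}; fixed.
Sat(AG (EX (q ∨ p))) = {s2}
|Sat(AG (EX (q ∨ p)))| = |{s2}| = 1.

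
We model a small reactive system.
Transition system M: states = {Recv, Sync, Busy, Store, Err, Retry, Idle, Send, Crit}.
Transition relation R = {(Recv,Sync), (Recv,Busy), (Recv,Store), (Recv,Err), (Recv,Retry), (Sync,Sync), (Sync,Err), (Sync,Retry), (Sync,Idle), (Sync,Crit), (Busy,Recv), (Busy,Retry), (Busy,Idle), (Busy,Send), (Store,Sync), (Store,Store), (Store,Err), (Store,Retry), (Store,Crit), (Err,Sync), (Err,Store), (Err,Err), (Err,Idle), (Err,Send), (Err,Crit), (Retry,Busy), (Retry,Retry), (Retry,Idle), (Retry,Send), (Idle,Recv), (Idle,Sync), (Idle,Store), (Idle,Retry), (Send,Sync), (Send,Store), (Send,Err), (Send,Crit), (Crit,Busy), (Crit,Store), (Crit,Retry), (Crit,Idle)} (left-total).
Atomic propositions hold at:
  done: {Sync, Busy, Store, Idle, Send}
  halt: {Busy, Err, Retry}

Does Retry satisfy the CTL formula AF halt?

AF halt: least fixpoint, start Z0 = {Busy, Err, Retry}, add states with every successor in Z. Already a fixed point.
Sat(AF halt) = {Busy, Err, Retry}
Retry ∈ Sat(AF halt) = {Busy, Err, Retry}, so the formula holds at Retry.

Yes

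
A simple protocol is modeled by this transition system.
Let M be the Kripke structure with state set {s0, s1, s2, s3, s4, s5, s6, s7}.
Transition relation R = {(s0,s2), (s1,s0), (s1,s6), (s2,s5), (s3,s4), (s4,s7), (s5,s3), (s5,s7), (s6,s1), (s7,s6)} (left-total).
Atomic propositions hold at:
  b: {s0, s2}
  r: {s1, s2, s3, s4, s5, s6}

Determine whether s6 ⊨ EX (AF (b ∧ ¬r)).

No

Sat(¬r) = {s0, s7}
Sat(b ∧ ¬r) = {s0}
AF (b ∧ ¬r): least fixpoint, start Z0 = {s0}, add states with every successor in Z. Already a fixed point.
Sat(AF (b ∧ ¬r)) = {s0}
Sat(EX (AF (b ∧ ¬r))) = {s : some successor in {s0}} = {s1}
s6 ∉ Sat(EX (AF (b ∧ ¬r))) = {s1}, so the formula does not hold at s6.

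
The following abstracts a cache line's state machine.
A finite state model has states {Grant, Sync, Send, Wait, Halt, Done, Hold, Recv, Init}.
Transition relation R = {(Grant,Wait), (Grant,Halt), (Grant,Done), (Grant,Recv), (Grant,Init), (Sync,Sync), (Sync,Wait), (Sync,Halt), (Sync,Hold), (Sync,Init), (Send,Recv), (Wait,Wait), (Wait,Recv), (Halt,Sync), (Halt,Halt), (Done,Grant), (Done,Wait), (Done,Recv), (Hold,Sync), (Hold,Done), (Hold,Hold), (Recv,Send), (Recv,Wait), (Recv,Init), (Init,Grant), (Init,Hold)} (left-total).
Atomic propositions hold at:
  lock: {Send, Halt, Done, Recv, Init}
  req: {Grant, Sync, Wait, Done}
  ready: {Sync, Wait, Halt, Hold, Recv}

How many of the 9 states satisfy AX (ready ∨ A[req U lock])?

7

A[req U lock]: least fixpoint, start Z0 = Sat(lock) = {Send, Halt, Done, Recv, Init}, add states in Sat(req) with every successor in Z. Already a fixed point.
Sat(A[req U lock]) = {Send, Halt, Done, Recv, Init}
Sat(ready ∨ A[req U lock]) = {Sync, Send, Wait, Halt, Done, Hold, Recv, Init}
Sat(AX (ready ∨ A[req U lock])) = {s : every successor in {Sync, Send, Wait, Halt, Done, Hold, Recv, Init}} = {Grant, Sync, Send, Wait, Halt, Hold, Recv}
|Sat(AX (ready ∨ A[req U lock]))| = |{Grant, Sync, Send, Wait, Halt, Hold, Recv}| = 7.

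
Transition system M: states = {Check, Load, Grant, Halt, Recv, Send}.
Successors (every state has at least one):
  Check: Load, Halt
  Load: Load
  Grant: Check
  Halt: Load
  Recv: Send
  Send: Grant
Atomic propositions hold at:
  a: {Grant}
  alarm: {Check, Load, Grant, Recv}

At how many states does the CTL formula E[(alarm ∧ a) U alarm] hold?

Sat(alarm ∧ a) = {Grant}
E[(alarm ∧ a) U alarm]: least fixpoint, start Z0 = Sat(alarm) = {Check, Load, Grant, Recv}, add states in Sat(alarm ∧ a) with some successor in Z. Already a fixed point.
Sat(E[(alarm ∧ a) U alarm]) = {Check, Load, Grant, Recv}
|Sat(E[(alarm ∧ a) U alarm])| = |{Check, Load, Grant, Recv}| = 4.

4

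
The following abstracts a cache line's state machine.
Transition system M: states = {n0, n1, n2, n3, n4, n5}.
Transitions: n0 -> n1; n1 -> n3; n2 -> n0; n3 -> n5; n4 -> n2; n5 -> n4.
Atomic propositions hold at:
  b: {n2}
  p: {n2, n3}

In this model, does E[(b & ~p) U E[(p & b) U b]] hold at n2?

Sat(~p) = {n0, n1, n4, n5}
Sat(b & ~p) = ∅
Sat(p & b) = {n2}
E[(p & b) U b]: least fixpoint, start Z0 = Sat(b) = {n2}, add states in Sat(p & b) with some successor in Z. Already a fixed point.
Sat(E[(p & b) U b]) = {n2}
E[(b & ~p) U E[(p & b) U b]]: least fixpoint, start Z0 = Sat(E[(p & b) U b]) = {n2}, add states in Sat(b & ~p) with some successor in Z. Already a fixed point.
Sat(E[(b & ~p) U E[(p & b) U b]]) = {n2}
n2 ∈ Sat(E[(b & ~p) U E[(p & b) U b]]) = {n2}, so the formula holds at n2.

Yes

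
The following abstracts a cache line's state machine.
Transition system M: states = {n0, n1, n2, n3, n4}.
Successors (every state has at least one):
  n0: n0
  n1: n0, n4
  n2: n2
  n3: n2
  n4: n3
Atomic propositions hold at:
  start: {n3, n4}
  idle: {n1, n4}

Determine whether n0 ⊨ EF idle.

EF idle: least fixpoint, start Z0 = {n1, n4}, add states with some successor in Z. Already a fixed point.
Sat(EF idle) = {n1, n4}
n0 ∉ Sat(EF idle) = {n1, n4}, so the formula does not hold at n0.

No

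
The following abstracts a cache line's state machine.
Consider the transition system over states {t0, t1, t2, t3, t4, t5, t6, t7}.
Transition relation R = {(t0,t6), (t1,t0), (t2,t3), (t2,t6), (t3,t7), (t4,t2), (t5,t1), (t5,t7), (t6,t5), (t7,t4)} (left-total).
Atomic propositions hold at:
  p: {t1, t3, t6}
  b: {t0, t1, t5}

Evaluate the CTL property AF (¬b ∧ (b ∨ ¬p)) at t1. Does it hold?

Sat(¬b) = {t2, t3, t4, t6, t7}
Sat(¬p) = {t0, t2, t4, t5, t7}
Sat(b ∨ ¬p) = {t0, t1, t2, t4, t5, t7}
Sat(¬b ∧ (b ∨ ¬p)) = {t2, t4, t7}
AF (¬b ∧ (b ∨ ¬p)): least fixpoint, start Z0 = {t2, t4, t7}, add states with every successor in Z. Z1 = {t2, t3, t4, t7}; fixed.
Sat(AF (¬b ∧ (b ∨ ¬p))) = {t2, t3, t4, t7}
t1 ∉ Sat(AF (¬b ∧ (b ∨ ¬p))) = {t2, t3, t4, t7}, so the formula does not hold at t1.

No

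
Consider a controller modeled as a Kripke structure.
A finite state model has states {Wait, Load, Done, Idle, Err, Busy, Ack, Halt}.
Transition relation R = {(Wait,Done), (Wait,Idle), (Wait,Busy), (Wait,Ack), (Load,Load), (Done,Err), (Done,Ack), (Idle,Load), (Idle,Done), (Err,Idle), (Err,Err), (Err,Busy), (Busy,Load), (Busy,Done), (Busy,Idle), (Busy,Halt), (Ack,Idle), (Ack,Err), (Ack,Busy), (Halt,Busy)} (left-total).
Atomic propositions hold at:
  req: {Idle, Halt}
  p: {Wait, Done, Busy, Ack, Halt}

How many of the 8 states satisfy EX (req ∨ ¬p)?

Sat(¬p) = {Load, Idle, Err}
Sat(req ∨ ¬p) = {Load, Idle, Err, Halt}
Sat(EX (req ∨ ¬p)) = {s : some successor in {Load, Idle, Err, Halt}} = {Wait, Load, Done, Idle, Err, Busy, Ack}
|Sat(EX (req ∨ ¬p))| = |{Wait, Load, Done, Idle, Err, Busy, Ack}| = 7.

7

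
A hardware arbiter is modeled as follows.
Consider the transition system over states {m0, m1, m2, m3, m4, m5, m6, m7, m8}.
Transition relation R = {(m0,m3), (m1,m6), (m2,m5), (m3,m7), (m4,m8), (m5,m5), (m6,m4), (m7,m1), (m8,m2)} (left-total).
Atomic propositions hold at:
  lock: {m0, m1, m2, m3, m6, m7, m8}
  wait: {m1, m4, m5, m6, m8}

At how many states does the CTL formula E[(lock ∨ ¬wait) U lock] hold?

Sat(¬wait) = {m0, m2, m3, m7}
Sat(lock ∨ ¬wait) = {m0, m1, m2, m3, m6, m7, m8}
E[(lock ∨ ¬wait) U lock]: least fixpoint, start Z0 = Sat(lock) = {m0, m1, m2, m3, m6, m7, m8}, add states in Sat(lock ∨ ¬wait) with some successor in Z. Already a fixed point.
Sat(E[(lock ∨ ¬wait) U lock]) = {m0, m1, m2, m3, m6, m7, m8}
|Sat(E[(lock ∨ ¬wait) U lock])| = |{m0, m1, m2, m3, m6, m7, m8}| = 7.

7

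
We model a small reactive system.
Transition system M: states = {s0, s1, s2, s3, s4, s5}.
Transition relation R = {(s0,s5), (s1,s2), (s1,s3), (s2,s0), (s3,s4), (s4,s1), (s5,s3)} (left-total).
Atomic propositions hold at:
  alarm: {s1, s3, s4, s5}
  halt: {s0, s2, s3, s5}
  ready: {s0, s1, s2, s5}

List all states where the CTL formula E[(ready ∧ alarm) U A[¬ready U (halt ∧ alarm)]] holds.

{s1, s3, s5}

Sat(ready ∧ alarm) = {s1, s5}
Sat(¬ready) = {s3, s4}
Sat(halt ∧ alarm) = {s3, s5}
A[¬ready U (halt ∧ alarm)]: least fixpoint, start Z0 = Sat((halt ∧ alarm)) = {s3, s5}, add states in Sat(¬ready) with every successor in Z. Already a fixed point.
Sat(A[¬ready U (halt ∧ alarm)]) = {s3, s5}
E[(ready ∧ alarm) U A[¬ready U (halt ∧ alarm)]]: least fixpoint, start Z0 = Sat(A[¬ready U (halt ∧ alarm)]) = {s3, s5}, add states in Sat(ready ∧ alarm) with some successor in Z. Z1 = {s1, s3, s5}; fixed.
Sat(E[(ready ∧ alarm) U A[¬ready U (halt ∧ alarm)]]) = {s1, s3, s5}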